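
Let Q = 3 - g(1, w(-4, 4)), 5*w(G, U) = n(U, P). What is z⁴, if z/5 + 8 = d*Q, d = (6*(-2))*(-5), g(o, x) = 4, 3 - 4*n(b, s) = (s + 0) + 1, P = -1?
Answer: 13363360000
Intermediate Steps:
n(b, s) = ½ - s/4 (n(b, s) = ¾ - ((s + 0) + 1)/4 = ¾ - (s + 1)/4 = ¾ - (1 + s)/4 = ¾ + (-¼ - s/4) = ½ - s/4)
w(G, U) = 3/20 (w(G, U) = (½ - ¼*(-1))/5 = (½ + ¼)/5 = (⅕)*(¾) = 3/20)
d = 60 (d = -12*(-5) = 60)
Q = -1 (Q = 3 - 1*4 = 3 - 4 = -1)
z = -340 (z = -40 + 5*(60*(-1)) = -40 + 5*(-60) = -40 - 300 = -340)
z⁴ = (-340)⁴ = 13363360000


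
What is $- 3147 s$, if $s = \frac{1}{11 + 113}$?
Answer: $- \frac{3147}{124} \approx -25.379$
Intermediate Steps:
$s = \frac{1}{124} \approx 0.0080645$
$- 3147 s = \left(-3147\right) \frac{1}{124} = - \frac{3147}{124}$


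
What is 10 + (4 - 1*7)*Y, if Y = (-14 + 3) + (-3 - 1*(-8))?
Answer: 28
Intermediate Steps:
Y = -6 (Y = -11 + (-3 + 8) = -11 + 5 = -6)
10 + (4 - 1*7)*Y = 10 + (4 - 1*7)*(-6) = 10 + (4 - 7)*(-6) = 10 - 3*(-6) = 10 + 18 = 28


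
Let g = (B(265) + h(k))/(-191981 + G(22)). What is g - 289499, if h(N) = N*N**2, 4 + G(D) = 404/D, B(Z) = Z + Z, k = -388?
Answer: -610673125905/2111633 ≈ -2.8919e+5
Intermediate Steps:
B(Z) = 2*Z
G(D) = -4 + 404/D
h(N) = N**3
g = 642515962/2111633 (g = (2*265 + (-388)**3)/(-191981 + (-4 + 404/22)) = (530 - 58411072)/(-191981 + (-4 + 404*(1/22))) = -58410542/(-191981 + (-4 + 202/11)) = -58410542/(-191981 + 158/11) = -58410542/(-2111633/11) = -58410542*(-11/2111633) = 642515962/2111633 ≈ 304.27)
g - 289499 = 642515962/2111633 - 289499 = -610673125905/2111633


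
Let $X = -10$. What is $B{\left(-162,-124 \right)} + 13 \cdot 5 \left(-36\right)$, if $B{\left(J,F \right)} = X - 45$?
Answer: $-2395$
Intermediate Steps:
$B{\left(J,F \right)} = -55$ ($B{\left(J,F \right)} = -10 - 45 = -55$)
$B{\left(-162,-124 \right)} + 13 \cdot 5 \left(-36\right) = -55 + 13 \cdot 5 \left(-36\right) = -55 + 65 \left(-36\right) = -55 - 2340 = -2395$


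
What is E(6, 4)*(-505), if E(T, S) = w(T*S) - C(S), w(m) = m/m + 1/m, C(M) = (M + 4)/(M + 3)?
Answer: 8585/168 ≈ 51.101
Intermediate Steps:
C(M) = (4 + M)/(3 + M)
w(m) = 1 + 1/m
E(T, S) = -(4 + S)/(3 + S) + (1 + S*T)/(S*T) (E(T, S) = (1 + T*S)/((T*S)) - (4 + S)/(3 + S) = (1 + S*T)/((S*T)) - (4 + S)/(3 + S) = (1/(S*T))*(1 + S*T) - (4 + S)/(3 + S) = (1 + S*T)/(S*T) - (4 + S)/(3 + S) = -(4 + S)/(3 + S) + (1 + S*T)/(S*T))
E(6, 4)*(-505) = ((3 + 4 - 1*4*6)/(4*6*(3 + 4)))*(-505) = ((1/4)*(1/6)*(3 + 4 - 24)/7)*(-505) = ((1/4)*(1/6)*(1/7)*(-17))*(-505) = -17/168*(-505) = 8585/168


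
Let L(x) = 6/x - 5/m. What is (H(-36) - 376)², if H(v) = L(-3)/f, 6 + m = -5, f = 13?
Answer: 2892826225/20449 ≈ 1.4147e+5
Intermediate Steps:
m = -11 (m = -6 - 5 = -11)
L(x) = 5/11 + 6/x (L(x) = 6/x - 5/(-11) = 6/x - 5*(-1/11) = 6/x + 5/11 = 5/11 + 6/x)
H(v) = -17/143 (H(v) = (5/11 + 6/(-3))/13 = (5/11 + 6*(-⅓))*(1/13) = (5/11 - 2)*(1/13) = -17/11*1/13 = -17/143)
(H(-36) - 376)² = (-17/143 - 376)² = (-53785/143)² = 2892826225/20449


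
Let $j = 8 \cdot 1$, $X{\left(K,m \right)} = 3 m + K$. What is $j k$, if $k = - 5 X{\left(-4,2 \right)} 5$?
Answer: $-400$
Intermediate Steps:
$X{\left(K,m \right)} = K + 3 m$
$j = 8$
$k = -50$ ($k = - 5 \left(-4 + 3 \cdot 2\right) 5 = - 5 \left(-4 + 6\right) 5 = \left(-5\right) 2 \cdot 5 = \left(-10\right) 5 = -50$)
$j k = 8 \left(-50\right) = -400$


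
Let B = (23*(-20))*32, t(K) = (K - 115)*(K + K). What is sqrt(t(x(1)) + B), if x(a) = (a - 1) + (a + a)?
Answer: 2*I*sqrt(3793) ≈ 123.17*I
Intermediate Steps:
x(a) = -1 + 3*a (x(a) = (-1 + a) + 2*a = -1 + 3*a)
t(K) = 2*K*(-115 + K) (t(K) = (-115 + K)*(2*K) = 2*K*(-115 + K))
B = -14720 (B = -460*32 = -14720)
sqrt(t(x(1)) + B) = sqrt(2*(-1 + 3*1)*(-115 + (-1 + 3*1)) - 14720) = sqrt(2*(-1 + 3)*(-115 + (-1 + 3)) - 14720) = sqrt(2*2*(-115 + 2) - 14720) = sqrt(2*2*(-113) - 14720) = sqrt(-452 - 14720) = sqrt(-15172) = 2*I*sqrt(3793)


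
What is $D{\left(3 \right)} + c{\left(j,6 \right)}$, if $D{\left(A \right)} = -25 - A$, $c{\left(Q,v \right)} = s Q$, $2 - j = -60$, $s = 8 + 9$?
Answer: $1026$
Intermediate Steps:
$s = 17$
$j = 62$ ($j = 2 - -60 = 2 + 60 = 62$)
$c{\left(Q,v \right)} = 17 Q$
$D{\left(3 \right)} + c{\left(j,6 \right)} = \left(-25 - 3\right) + 17 \cdot 62 = \left(-25 - 3\right) + 1054 = -28 + 1054 = 1026$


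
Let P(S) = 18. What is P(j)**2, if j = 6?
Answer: 324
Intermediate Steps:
P(j)**2 = 18**2 = 324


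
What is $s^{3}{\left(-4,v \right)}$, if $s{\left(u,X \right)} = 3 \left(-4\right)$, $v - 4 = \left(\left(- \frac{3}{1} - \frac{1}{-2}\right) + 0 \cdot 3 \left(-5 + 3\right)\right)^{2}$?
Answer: $-1728$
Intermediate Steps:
$v = \frac{41}{4}$ ($v = 4 + \left(\left(- \frac{3}{1} - \frac{1}{-2}\right) + 0 \cdot 3 \left(-5 + 3\right)\right)^{2} = 4 + \left(\left(\left(-3\right) 1 - - \frac{1}{2}\right) + 0 \cdot 3 \left(-2\right)\right)^{2} = 4 + \left(\left(-3 + \frac{1}{2}\right) + 0 \left(-6\right)\right)^{2} = 4 + \left(- \frac{5}{2} + 0\right)^{2} = 4 + \left(- \frac{5}{2}\right)^{2} = 4 + \frac{25}{4} = \frac{41}{4} \approx 10.25$)
$s{\left(u,X \right)} = -12$
$s^{3}{\left(-4,v \right)} = \left(-12\right)^{3} = -1728$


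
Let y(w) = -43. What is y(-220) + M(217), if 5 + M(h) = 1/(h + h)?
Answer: -20831/434 ≈ -47.998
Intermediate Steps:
M(h) = -5 + 1/(2*h) (M(h) = -5 + 1/(h + h) = -5 + 1/(2*h))
y(-220) + M(217) = -43 + (-5 + (1/2)/217) = -43 + (-5 + (1/2)*(1/217)) = -43 + (-5 + 1/434) = -43 - 2169/434 = -20831/434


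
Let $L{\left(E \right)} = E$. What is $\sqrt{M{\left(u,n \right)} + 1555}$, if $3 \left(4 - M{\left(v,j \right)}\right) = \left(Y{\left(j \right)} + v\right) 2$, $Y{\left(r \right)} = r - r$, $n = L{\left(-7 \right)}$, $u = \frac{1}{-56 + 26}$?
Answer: $\frac{2 \sqrt{87695}}{15} \approx 39.484$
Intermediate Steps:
$u = - \frac{1}{30}$ ($u = \frac{1}{-30} = - \frac{1}{30} \approx -0.033333$)
$n = -7$
$Y{\left(r \right)} = 0$
$M{\left(v,j \right)} = 4 - \frac{2 v}{3}$ ($M{\left(v,j \right)} = 4 - \frac{\left(0 + v\right) 2}{3} = 4 - \frac{v 2}{3} = 4 - \frac{2 v}{3}$)
$\sqrt{M{\left(u,n \right)} + 1555} = \sqrt{\left(4 - - \frac{1}{45}\right) + 1555} = \sqrt{\left(4 + \frac{1}{45}\right) + 1555} = \sqrt{\frac{181}{45} + 1555} = \sqrt{\frac{70156}{45}} = \frac{2 \sqrt{87695}}{15}$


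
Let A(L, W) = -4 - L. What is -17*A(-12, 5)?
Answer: -136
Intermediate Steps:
-17*A(-12, 5) = -17*(-4 - 1*(-12)) = -17*(-4 + 12) = -17*8 = -136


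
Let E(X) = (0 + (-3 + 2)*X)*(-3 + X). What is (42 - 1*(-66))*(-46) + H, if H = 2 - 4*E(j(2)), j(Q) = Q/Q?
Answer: -4974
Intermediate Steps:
j(Q) = 1
E(X) = -X*(-3 + X) (E(X) = (0 - X)*(-3 + X) = (-X)*(-3 + X) = -X*(-3 + X))
H = -6 (H = 2 - 4*(3 - 1*1) = 2 - 4*(3 - 1) = 2 - 4*2 = 2 - 8 = -6)
(42 - 1*(-66))*(-46) + H = (42 - 1*(-66))*(-46) - 6 = (42 + 66)*(-46) - 6 = 108*(-46) - 6 = -4968 - 6 = -4974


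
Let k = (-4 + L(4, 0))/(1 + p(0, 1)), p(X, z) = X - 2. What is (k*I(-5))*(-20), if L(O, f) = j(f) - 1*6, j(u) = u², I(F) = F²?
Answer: -5000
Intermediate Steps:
p(X, z) = -2 + X
L(O, f) = -6 + f² (L(O, f) = f² - 1*6 = f² - 6 = -6 + f²)
k = 10 (k = (-4 + (-6 + 0²))/(1 + (-2 + 0)) = (-4 + (-6 + 0))/(1 - 2) = (-4 - 6)/(-1) = -10*(-1) = 10)
(k*I(-5))*(-20) = (10*(-5)²)*(-20) = (10*25)*(-20) = 250*(-20) = -5000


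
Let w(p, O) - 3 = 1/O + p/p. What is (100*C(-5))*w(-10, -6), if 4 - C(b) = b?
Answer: 3450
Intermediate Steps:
C(b) = 4 - b
w(p, O) = 4 + 1/O (w(p, O) = 3 + (1/O + p/p) = 3 + (1/O + 1) = 3 + (1 + 1/O) = 4 + 1/O)
(100*C(-5))*w(-10, -6) = (100*(4 - 1*(-5)))*(4 + 1/(-6)) = (100*(4 + 5))*(4 - 1/6) = (100*9)*(23/6) = 900*(23/6) = 3450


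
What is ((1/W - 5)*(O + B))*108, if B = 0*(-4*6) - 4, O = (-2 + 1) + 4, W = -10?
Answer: 2754/5 ≈ 550.80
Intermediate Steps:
O = 3 (O = -1 + 4 = 3)
B = -4 (B = 0*(-24) - 4 = 0 - 4 = -4)
((1/W - 5)*(O + B))*108 = ((1/(-10) - 5)*(3 - 4))*108 = ((-⅒ - 5)*(-1))*108 = -51/10*(-1)*108 = (51/10)*108 = 2754/5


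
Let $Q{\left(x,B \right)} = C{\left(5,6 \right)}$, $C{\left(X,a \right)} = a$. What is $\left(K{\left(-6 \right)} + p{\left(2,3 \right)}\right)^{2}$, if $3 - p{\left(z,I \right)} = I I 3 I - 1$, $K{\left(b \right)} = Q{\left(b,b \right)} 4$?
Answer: $2809$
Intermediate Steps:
$Q{\left(x,B \right)} = 6$
$K{\left(b \right)} = 24$ ($K{\left(b \right)} = 6 \cdot 4 = 24$)
$p{\left(z,I \right)} = 4 - 3 I^{3}$ ($p{\left(z,I \right)} = 3 - \left(I I 3 I - 1\right) = 3 - \left(I^{2} \cdot 3 I - 1\right) = 3 - \left(3 I^{2} I - 1\right) = 3 - \left(3 I^{3} - 1\right) = 3 - \left(-1 + 3 I^{3}\right) = 4 - 3 I^{3}$)
$\left(K{\left(-6 \right)} + p{\left(2,3 \right)}\right)^{2} = \left(24 + \left(4 - 3 \cdot 3^{3}\right)\right)^{2} = \left(24 + \left(4 - 81\right)\right)^{2} = \left(24 - 77\right)^{2} = \left(-53\right)^{2} = 2809$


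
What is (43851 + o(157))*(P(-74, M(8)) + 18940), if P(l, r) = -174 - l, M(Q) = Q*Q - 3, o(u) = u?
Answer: 829110720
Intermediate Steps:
M(Q) = -3 + Q² (M(Q) = Q² - 3 = -3 + Q²)
(43851 + o(157))*(P(-74, M(8)) + 18940) = (43851 + 157)*((-174 - 1*(-74)) + 18940) = 44008*((-174 + 74) + 18940) = 44008*(-100 + 18940) = 44008*18840 = 829110720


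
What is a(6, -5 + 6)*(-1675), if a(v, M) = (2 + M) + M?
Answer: -6700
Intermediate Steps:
a(v, M) = 2 + 2*M
a(6, -5 + 6)*(-1675) = (2 + 2*(-5 + 6))*(-1675) = (2 + 2*1)*(-1675) = (2 + 2)*(-1675) = 4*(-1675) = -6700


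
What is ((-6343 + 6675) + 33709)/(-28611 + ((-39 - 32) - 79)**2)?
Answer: -1621/291 ≈ -5.5704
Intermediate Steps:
((-6343 + 6675) + 33709)/(-28611 + ((-39 - 32) - 79)**2) = (332 + 33709)/(-28611 + (-71 - 79)**2) = 34041/(-28611 + (-150)**2) = 34041/(-28611 + 22500) = 34041/(-6111) = 34041*(-1/6111) = -1621/291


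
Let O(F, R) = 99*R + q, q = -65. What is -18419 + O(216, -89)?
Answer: -27295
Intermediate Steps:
O(F, R) = -65 + 99*R (O(F, R) = 99*R - 65 = -65 + 99*R)
-18419 + O(216, -89) = -18419 + (-65 + 99*(-89)) = -18419 + (-65 - 8811) = -18419 - 8876 = -27295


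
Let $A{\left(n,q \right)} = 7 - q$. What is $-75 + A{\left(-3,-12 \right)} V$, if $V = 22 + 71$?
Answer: $1692$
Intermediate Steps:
$V = 93$
$-75 + A{\left(-3,-12 \right)} V = -75 + \left(7 - -12\right) 93 = -75 + \left(7 + 12\right) 93 = -75 + 19 \cdot 93 = -75 + 1767 = 1692$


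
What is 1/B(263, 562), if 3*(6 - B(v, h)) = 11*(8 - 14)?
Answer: 1/28 ≈ 0.035714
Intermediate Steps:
B(v, h) = 28 (B(v, h) = 6 - 11*(8 - 14)/3 = 6 - 11*(-6)/3 = 6 - 1/3*(-66) = 6 + 22 = 28)
1/B(263, 562) = 1/28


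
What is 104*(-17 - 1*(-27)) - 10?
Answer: 1030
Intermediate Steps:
104*(-17 - 1*(-27)) - 10 = 104*(-17 + 27) - 10 = 104*10 - 10 = 1040 - 10 = 1030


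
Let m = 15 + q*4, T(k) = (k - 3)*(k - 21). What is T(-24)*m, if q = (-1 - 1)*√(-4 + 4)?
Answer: 18225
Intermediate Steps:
q = 0 (q = -2*√0 = -2*0 = 0)
T(k) = (-21 + k)*(-3 + k) (T(k) = (-3 + k)*(-21 + k) = (-21 + k)*(-3 + k))
m = 15 (m = 15 + 0*4 = 15 + 0 = 15)
T(-24)*m = (63 + (-24)² - 24*(-24))*15 = (63 + 576 + 576)*15 = 1215*15 = 18225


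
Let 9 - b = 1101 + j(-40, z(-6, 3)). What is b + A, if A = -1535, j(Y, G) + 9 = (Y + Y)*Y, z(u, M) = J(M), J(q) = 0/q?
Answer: -5818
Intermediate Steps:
J(q) = 0
z(u, M) = 0
j(Y, G) = -9 + 2*Y² (j(Y, G) = -9 + (Y + Y)*Y = -9 + (2*Y)*Y = -9 + 2*Y²)
b = -4283 (b = 9 - (1101 + (-9 + 2*(-40)²)) = 9 - (1101 + (-9 + 2*1600)) = 9 - (1101 + (-9 + 3200)) = 9 - (1101 + 3191) = 9 - 1*4292 = 9 - 4292 = -4283)
b + A = -4283 - 1535 = -5818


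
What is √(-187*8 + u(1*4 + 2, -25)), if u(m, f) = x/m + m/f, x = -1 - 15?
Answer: I*√337254/15 ≈ 38.716*I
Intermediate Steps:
x = -16
u(m, f) = -16/m + m/f
√(-187*8 + u(1*4 + 2, -25)) = √(-187*8 + (-16/(1*4 + 2) + (1*4 + 2)/(-25))) = √(-1496 + (-16/(4 + 2) + (4 + 2)*(-1/25))) = √(-1496 + (-16/6 + 6*(-1/25))) = √(-1496 + (-16*⅙ - 6/25)) = √(-1496 + (-8/3 - 6/25)) = √(-1496 - 218/75) = √(-112418/75) = I*√337254/15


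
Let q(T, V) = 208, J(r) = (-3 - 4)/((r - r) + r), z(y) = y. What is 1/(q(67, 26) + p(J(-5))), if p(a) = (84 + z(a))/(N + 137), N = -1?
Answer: 680/141867 ≈ 0.0047932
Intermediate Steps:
J(r) = -7/r (J(r) = -7/(0 + r) = -7/r)
p(a) = 21/34 + a/136 (p(a) = (84 + a)/(-1 + 137) = (84 + a)/136 = (84 + a)*(1/136) = 21/34 + a/136)
1/(q(67, 26) + p(J(-5))) = 1/(208 + (21/34 + (-7/(-5))/136)) = 1/(208 + (21/34 + (-7*(-1/5))/136)) = 1/(208 + (21/34 + (1/136)*(7/5))) = 1/(208 + (21/34 + 7/680)) = 1/(208 + 427/680) = 1/(141867/680) = 680/141867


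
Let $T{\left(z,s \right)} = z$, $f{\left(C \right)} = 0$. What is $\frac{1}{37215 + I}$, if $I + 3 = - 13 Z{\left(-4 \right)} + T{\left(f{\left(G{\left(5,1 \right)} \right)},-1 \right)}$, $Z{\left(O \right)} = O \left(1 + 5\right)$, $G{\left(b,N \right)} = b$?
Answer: $\frac{1}{37524} \approx 2.665 \cdot 10^{-5}$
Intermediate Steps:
$Z{\left(O \right)} = 6 O$ ($Z{\left(O \right)} = O 6 = 6 O$)
$I = 309$ ($I = -3 + \left(- 13 \cdot 6 \left(-4\right) + 0\right) = -3 + \left(\left(-13\right) \left(-24\right) + 0\right) = -3 + \left(312 + 0\right) = -3 + 312 = 309$)
$\frac{1}{37215 + I} = \frac{1}{37215 + 309} = \frac{1}{37524}$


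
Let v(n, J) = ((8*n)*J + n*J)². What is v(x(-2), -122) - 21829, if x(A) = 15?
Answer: 271239071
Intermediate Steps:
v(n, J) = 81*J²*n² (v(n, J) = (8*J*n + J*n)² = (9*J*n)² = 81*J²*n²)
v(x(-2), -122) - 21829 = 81*(-122)²*15² - 21829 = 81*14884*225 - 21829 = 271260900 - 21829 = 271239071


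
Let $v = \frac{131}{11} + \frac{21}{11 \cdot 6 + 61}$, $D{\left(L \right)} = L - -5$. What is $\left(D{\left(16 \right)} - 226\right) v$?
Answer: $- \frac{3457940}{1397} \approx -2475.3$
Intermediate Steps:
$D{\left(L \right)} = 5 + L$ ($D{\left(L \right)} = L + 5 = 5 + L$)
$v = \frac{16868}{1397}$ ($v = 131 \cdot \frac{1}{11} + \frac{21}{66 + 61} = \frac{131}{11} + \frac{21}{127} = \frac{16868}{1397} \approx 12.074$)
$\left(D{\left(16 \right)} - 226\right) v = \left(\left(5 + 16\right) - 226\right) \frac{16868}{1397} = \left(21 - 226\right) \frac{16868}{1397} = \left(-205\right) \frac{16868}{1397} = - \frac{3457940}{1397}$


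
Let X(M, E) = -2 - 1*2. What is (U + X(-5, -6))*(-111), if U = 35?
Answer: -3441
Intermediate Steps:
X(M, E) = -4 (X(M, E) = -2 - 2 = -4)
(U + X(-5, -6))*(-111) = (35 - 4)*(-111) = 31*(-111) = -3441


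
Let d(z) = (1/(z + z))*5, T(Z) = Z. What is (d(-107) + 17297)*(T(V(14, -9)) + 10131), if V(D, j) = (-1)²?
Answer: 18752067498/107 ≈ 1.7525e+8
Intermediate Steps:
V(D, j) = 1
d(z) = 5/(2*z) (d(z) = (1/(2*z))*5 = 5/(2*z))
(d(-107) + 17297)*(T(V(14, -9)) + 10131) = ((5/2)/(-107) + 17297)*(1 + 10131) = ((5/2)*(-1/107) + 17297)*10132 = (-5/214 + 17297)*10132 = (3701553/214)*10132 = 18752067498/107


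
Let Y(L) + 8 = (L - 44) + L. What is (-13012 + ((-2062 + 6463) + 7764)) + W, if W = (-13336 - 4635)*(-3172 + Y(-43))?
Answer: 59483163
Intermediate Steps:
Y(L) = -52 + 2*L (Y(L) = -8 + ((L - 44) + L) = -8 + ((-44 + L) + L) = -8 + (-44 + 2*L) = -52 + 2*L)
W = 59484010 (W = (-13336 - 4635)*(-3172 + (-52 + 2*(-43))) = -17971*(-3172 + (-52 - 86)) = -17971*(-3172 - 138) = -17971*(-3310) = 59484010)
(-13012 + ((-2062 + 6463) + 7764)) + W = (-13012 + ((-2062 + 6463) + 7764)) + 59484010 = (-13012 + (4401 + 7764)) + 59484010 = (-13012 + 12165) + 59484010 = -847 + 59484010 = 59483163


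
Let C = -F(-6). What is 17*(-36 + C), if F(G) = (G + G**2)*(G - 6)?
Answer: 5508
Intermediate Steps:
F(G) = (-6 + G)*(G + G**2) (F(G) = (G + G**2)*(-6 + G) = (-6 + G)*(G + G**2))
C = 360 (C = -(-6)*(-6 + (-6)**2 - 5*(-6)) = -(-6)*(-6 + 36 + 30) = -(-6)*60 = -1*(-360) = 360)
17*(-36 + C) = 17*(-36 + 360) = 17*324 = 5508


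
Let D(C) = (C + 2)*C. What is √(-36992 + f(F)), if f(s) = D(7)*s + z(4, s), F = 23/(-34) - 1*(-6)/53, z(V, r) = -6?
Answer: I*√120255282482/1802 ≈ 192.44*I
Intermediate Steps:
D(C) = C*(2 + C) (D(C) = (2 + C)*C = C*(2 + C))
F = -1015/1802 (F = 23*(-1/34) + 6*(1/53) = -23/34 + 6/53 = -1015/1802 ≈ -0.56326)
f(s) = -6 + 63*s (f(s) = (7*(2 + 7))*s - 6 = (7*9)*s - 6 = 63*s - 6 = -6 + 63*s)
√(-36992 + f(F)) = √(-36992 + (-6 + 63*(-1015/1802))) = √(-36992 + (-6 - 63945/1802)) = √(-36992 - 74757/1802) = √(-66734341/1802) = I*√120255282482/1802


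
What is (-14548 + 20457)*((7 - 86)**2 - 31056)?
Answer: -146631835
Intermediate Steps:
(-14548 + 20457)*((7 - 86)**2 - 31056) = 5909*((-79)**2 - 31056) = 5909*(6241 - 31056) = 5909*(-24815) = -146631835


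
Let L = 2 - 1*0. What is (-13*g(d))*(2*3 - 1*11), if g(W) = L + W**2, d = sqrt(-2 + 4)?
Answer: 260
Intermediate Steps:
L = 2 (L = 2 + 0 = 2)
d = sqrt(2) ≈ 1.4142
g(W) = 2 + W**2
(-13*g(d))*(2*3 - 1*11) = (-13*(2 + (sqrt(2))**2))*(2*3 - 1*11) = (-13*(2 + 2))*(6 - 11) = -13*4*(-5) = -52*(-5) = 260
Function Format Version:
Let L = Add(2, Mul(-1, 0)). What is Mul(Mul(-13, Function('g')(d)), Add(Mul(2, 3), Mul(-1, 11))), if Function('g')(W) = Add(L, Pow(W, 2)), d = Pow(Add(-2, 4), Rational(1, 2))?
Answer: 260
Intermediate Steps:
L = 2 (L = Add(2, 0) = 2)
d = Pow(2, Rational(1, 2)) ≈ 1.4142
Function('g')(W) = Add(2, Pow(W, 2))
Mul(Mul(-13, Function('g')(d)), Add(Mul(2, 3), Mul(-1, 11))) = Mul(Mul(-13, Add(2, Pow(Pow(2, Rational(1, 2)), 2))), Add(Mul(2, 3), Mul(-1, 11))) = Mul(Mul(-13, Add(2, 2)), Add(6, -11)) = Mul(Mul(-13, 4), -5) = Mul(-52, -5) = 260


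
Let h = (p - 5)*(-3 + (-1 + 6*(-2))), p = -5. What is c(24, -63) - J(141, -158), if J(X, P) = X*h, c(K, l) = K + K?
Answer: -22512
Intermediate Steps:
c(K, l) = 2*K
h = 160 (h = (-5 - 5)*(-3 + (-1 + 6*(-2))) = -10*(-3 + (-1 - 12)) = -10*(-3 - 13) = -10*(-16) = 160)
J(X, P) = 160*X (J(X, P) = X*160 = 160*X)
c(24, -63) - J(141, -158) = 2*24 - 160*141 = 48 - 1*22560 = 48 - 22560 = -22512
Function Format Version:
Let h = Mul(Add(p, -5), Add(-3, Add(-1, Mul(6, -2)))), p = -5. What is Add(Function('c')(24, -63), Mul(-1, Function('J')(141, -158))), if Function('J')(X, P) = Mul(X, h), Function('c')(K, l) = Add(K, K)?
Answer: -22512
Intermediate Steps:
Function('c')(K, l) = Mul(2, K)
h = 160 (h = Mul(Add(-5, -5), Add(-3, Add(-1, Mul(6, -2)))) = Mul(-10, Add(-3, Add(-1, -12))) = Mul(-10, Add(-3, -13)) = Mul(-10, -16) = 160)
Function('J')(X, P) = Mul(160, X) (Function('J')(X, P) = Mul(X, 160) = Mul(160, X))
Add(Function('c')(24, -63), Mul(-1, Function('J')(141, -158))) = Add(Mul(2, 24), Mul(-1, Mul(160, 141))) = Add(48, Mul(-1, 22560)) = Add(48, -22560) = -22512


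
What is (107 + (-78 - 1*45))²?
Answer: 256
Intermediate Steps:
(107 + (-78 - 1*45))² = (107 + (-78 - 45))² = (107 - 123)² = (-16)² = 256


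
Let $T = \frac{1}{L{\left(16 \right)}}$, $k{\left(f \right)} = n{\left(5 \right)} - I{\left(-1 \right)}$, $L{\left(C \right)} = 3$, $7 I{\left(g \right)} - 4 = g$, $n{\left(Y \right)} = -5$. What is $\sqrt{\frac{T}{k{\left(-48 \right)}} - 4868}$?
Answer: $\frac{i \sqrt{63265326}}{114} \approx 69.771 i$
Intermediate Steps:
$I{\left(g \right)} = \frac{4}{7} + \frac{g}{7}$
$k{\left(f \right)} = - \frac{38}{7}$ ($k{\left(f \right)} = -5 - \left(\frac{4}{7} + \frac{1}{7} \left(-1\right)\right) = -5 - \left(\frac{4}{7} - \frac{1}{7}\right) = -5 - \frac{3}{7} = - \frac{38}{7}$)
$T = \frac{1}{3} \approx 0.33333$
$\sqrt{\frac{T}{k{\left(-48 \right)}} - 4868} = \sqrt{\frac{1}{3 \left(- \frac{38}{7}\right)} - 4868} = \sqrt{\frac{1}{3} \left(- \frac{7}{38}\right) - 4868} = \sqrt{- \frac{7}{114} - 4868} = \sqrt{- \frac{554959}{114}} = \frac{i \sqrt{63265326}}{114}$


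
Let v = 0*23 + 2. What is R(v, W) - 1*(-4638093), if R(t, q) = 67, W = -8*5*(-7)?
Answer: 4638160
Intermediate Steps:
W = 280 (W = -40*(-7) = 280)
v = 2 (v = 0 + 2 = 2)
R(v, W) - 1*(-4638093) = 67 - 1*(-4638093) = 67 + 4638093 = 4638160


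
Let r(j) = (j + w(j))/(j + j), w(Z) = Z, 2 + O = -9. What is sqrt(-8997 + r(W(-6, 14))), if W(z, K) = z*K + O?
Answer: 2*I*sqrt(2249) ≈ 94.847*I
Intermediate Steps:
O = -11 (O = -2 - 9 = -11)
W(z, K) = -11 + K*z (W(z, K) = z*K - 11 = K*z - 11 = -11 + K*z)
r(j) = 1 (r(j) = (j + j)/(j + j) = (2*j)/((2*j)) = (2*j)*(1/(2*j)) = 1)
sqrt(-8997 + r(W(-6, 14))) = sqrt(-8997 + 1) = sqrt(-8996) = 2*I*sqrt(2249)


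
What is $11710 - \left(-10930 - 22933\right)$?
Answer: $45573$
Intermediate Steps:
$11710 - \left(-10930 - 22933\right) = 11710 - -33863 = 11710 + 33863 = 45573$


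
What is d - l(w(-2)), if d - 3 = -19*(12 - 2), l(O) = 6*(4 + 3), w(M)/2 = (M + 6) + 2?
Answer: -229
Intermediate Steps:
w(M) = 16 + 2*M (w(M) = 2*((M + 6) + 2) = 2*((6 + M) + 2) = 2*(8 + M) = 16 + 2*M)
l(O) = 42 (l(O) = 6*7 = 42)
d = -187 (d = 3 - 19*(12 - 2) = 3 - 19*10 = 3 - 190 = -187)
d - l(w(-2)) = -187 - 1*42 = -187 - 42 = -229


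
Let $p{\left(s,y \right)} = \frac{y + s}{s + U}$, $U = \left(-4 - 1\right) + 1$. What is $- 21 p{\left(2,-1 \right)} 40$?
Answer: $420$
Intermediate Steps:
$U = -4$ ($U = -5 + 1 = -4$)
$p{\left(s,y \right)} = \frac{s + y}{-4 + s}$ ($p{\left(s,y \right)} = \frac{y + s}{s - 4} = \frac{s + y}{-4 + s}$)
$- 21 p{\left(2,-1 \right)} 40 = - 21 \frac{2 - 1}{-4 + 2} \cdot 40 = - 21 \frac{1}{-2} \cdot 1 \cdot 40 = - 21 \left(\left(- \frac{1}{2}\right) 1\right) 40 = \left(-21\right) \left(- \frac{1}{2}\right) 40 = \frac{21}{2} \cdot 40 = 420$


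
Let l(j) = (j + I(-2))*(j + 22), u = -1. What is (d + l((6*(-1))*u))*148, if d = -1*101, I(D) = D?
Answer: 1628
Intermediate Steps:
d = -101
l(j) = (-2 + j)*(22 + j) (l(j) = (j - 2)*(j + 22) = (-2 + j)*(22 + j))
(d + l((6*(-1))*u))*148 = (-101 + (-44 + ((6*(-1))*(-1))² + 20*((6*(-1))*(-1))))*148 = (-101 + (-44 + (-6*(-1))² + 20*(-6*(-1))))*148 = (-101 + (-44 + 6² + 20*6))*148 = (-101 + (-44 + 36 + 120))*148 = (-101 + 112)*148 = 11*148 = 1628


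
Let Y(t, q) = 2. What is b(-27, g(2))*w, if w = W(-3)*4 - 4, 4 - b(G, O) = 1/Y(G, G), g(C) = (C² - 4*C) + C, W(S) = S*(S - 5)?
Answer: 322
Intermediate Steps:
W(S) = S*(-5 + S)
g(C) = C² - 3*C
b(G, O) = 7/2 (b(G, O) = 4 - 1/2 = 4 - 1*½ = 4 - ½ = 7/2)
w = 92 (w = -3*(-5 - 3)*4 - 4 = -3*(-8)*4 - 4 = 24*4 - 4 = 96 - 4 = 92)
b(-27, g(2))*w = (7/2)*92 = 322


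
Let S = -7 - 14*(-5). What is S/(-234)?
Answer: -7/26 ≈ -0.26923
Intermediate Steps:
S = 63 (S = -7 + 70 = 63)
S/(-234) = 63/(-234) = 63*(-1/234) = -7/26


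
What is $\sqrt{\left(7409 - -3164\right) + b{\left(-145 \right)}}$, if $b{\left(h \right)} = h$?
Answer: $2 \sqrt{2607} \approx 102.12$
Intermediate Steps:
$\sqrt{\left(7409 - -3164\right) + b{\left(-145 \right)}} = \sqrt{\left(7409 - -3164\right) - 145} = \sqrt{\left(7409 + 3164\right) - 145} = \sqrt{10573 - 145} = \sqrt{10428} = 2 \sqrt{2607}$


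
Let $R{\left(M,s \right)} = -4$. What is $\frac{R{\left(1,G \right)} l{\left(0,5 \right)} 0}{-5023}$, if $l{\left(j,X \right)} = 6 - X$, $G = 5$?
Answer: $0$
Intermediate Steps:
$\frac{R{\left(1,G \right)} l{\left(0,5 \right)} 0}{-5023} = \frac{- 4 \left(6 - 5\right) 0}{-5023} = - 4 \left(6 - 5\right) 0 \left(- \frac{1}{5023}\right) = \left(-4\right) 1 \cdot 0 \left(- \frac{1}{5023}\right) = \left(-4\right) 0 \left(- \frac{1}{5023}\right) = 0 \left(- \frac{1}{5023}\right) = 0$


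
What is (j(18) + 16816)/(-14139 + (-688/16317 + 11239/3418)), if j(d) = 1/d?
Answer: -937856743313/788372288155 ≈ -1.1896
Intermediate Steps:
(j(18) + 16816)/(-14139 + (-688/16317 + 11239/3418)) = (1/18 + 16816)/(-14139 + (-688/16317 + 11239/3418)) = (1/18 + 16816)/(-14139 + (-688*1/16317 + 11239*(1/3418))) = 302689/(18*(-14139 + (-688/16317 + 11239/3418))) = 302689/(18*(-14139 + 181035179/55771506)) = 302689/(18*(-788372288155/55771506)) = (302689/18)*(-55771506/788372288155) = -937856743313/788372288155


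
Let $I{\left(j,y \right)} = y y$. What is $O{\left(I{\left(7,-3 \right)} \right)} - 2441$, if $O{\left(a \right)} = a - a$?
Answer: $-2441$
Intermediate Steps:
$I{\left(j,y \right)} = y^{2}$
$O{\left(a \right)} = 0$
$O{\left(I{\left(7,-3 \right)} \right)} - 2441 = 0 - 2441 = -2441$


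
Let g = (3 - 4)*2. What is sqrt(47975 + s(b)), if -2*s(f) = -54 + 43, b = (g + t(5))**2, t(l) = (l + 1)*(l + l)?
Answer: sqrt(191922)/2 ≈ 219.04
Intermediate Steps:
t(l) = 2*l*(1 + l) (t(l) = (1 + l)*(2*l) = 2*l*(1 + l))
g = -2 (g = -1*2 = -2)
b = 3364 (b = (-2 + 2*5*(1 + 5))**2 = (-2 + 2*5*6)**2 = (-2 + 60)**2 = 58**2 = 3364)
s(f) = 11/2 (s(f) = -(-54 + 43)/2 = -1/2*(-11) = 11/2)
sqrt(47975 + s(b)) = sqrt(47975 + 11/2) = sqrt(95961/2) = sqrt(191922)/2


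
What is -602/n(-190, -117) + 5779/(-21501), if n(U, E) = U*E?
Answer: -872906/2950415 ≈ -0.29586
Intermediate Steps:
n(U, E) = E*U
-602/n(-190, -117) + 5779/(-21501) = -602/((-117*(-190))) + 5779/(-21501) = -602/22230 + 5779*(-1/21501) = -602*1/22230 - 5779/21501 = -301/11115 - 5779/21501 = -872906/2950415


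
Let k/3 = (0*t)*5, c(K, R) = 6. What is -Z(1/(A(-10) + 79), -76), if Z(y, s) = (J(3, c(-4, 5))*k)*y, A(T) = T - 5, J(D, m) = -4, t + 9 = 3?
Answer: 0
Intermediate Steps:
t = -6 (t = -9 + 3 = -6)
k = 0 (k = 3*((0*(-6))*5) = 3*(0*5) = 3*0 = 0)
A(T) = -5 + T
Z(y, s) = 0 (Z(y, s) = (-4*0)*y = 0*y = 0)
-Z(1/(A(-10) + 79), -76) = -1*0 = 0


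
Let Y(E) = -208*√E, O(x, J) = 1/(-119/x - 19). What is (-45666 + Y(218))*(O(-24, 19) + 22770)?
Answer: -350416498356/337 - 1596080928*√218/337 ≈ -1.1097e+9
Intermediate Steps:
O(x, J) = 1/(-19 - 119/x)
(-45666 + Y(218))*(O(-24, 19) + 22770) = (-45666 - 208*√218)*(-1*(-24)/(119 + 19*(-24)) + 22770) = (-45666 - 208*√218)*(-1*(-24)/(119 - 456) + 22770) = (-45666 - 208*√218)*(-1*(-24)/(-337) + 22770) = (-45666 - 208*√218)*(-1*(-24)*(-1/337) + 22770) = (-45666 - 208*√218)*(-24/337 + 22770) = (-45666 - 208*√218)*(7673466/337) = -350416498356/337 - 1596080928*√218/337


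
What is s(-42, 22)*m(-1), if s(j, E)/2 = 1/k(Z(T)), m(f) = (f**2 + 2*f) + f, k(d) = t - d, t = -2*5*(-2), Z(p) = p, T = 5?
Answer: -4/15 ≈ -0.26667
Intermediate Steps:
t = 20 (t = -10*(-2) = 20)
k(d) = 20 - d
m(f) = f**2 + 3*f
s(j, E) = 2/15 (s(j, E) = 2/(20 - 1*5) = 2/(20 - 5) = 2/15)
s(-42, 22)*m(-1) = 2*(-(3 - 1))/15 = 2*(-1*2)/15 = (2/15)*(-2) = -4/15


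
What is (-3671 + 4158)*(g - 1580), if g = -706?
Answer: -1113282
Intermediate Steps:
(-3671 + 4158)*(g - 1580) = (-3671 + 4158)*(-706 - 1580) = 487*(-2286) = -1113282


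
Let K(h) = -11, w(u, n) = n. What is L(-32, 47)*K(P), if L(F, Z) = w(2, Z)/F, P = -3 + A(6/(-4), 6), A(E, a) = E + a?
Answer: 517/32 ≈ 16.156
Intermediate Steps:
P = 3/2 (P = -3 + (6/(-4) + 6) = -3 + (6*(-¼) + 6) = -3 + (-3/2 + 6) = -3 + 9/2 = 3/2 ≈ 1.5000)
L(F, Z) = Z/F
L(-32, 47)*K(P) = (47/(-32))*(-11) = (47*(-1/32))*(-11) = -47/32*(-11) = 517/32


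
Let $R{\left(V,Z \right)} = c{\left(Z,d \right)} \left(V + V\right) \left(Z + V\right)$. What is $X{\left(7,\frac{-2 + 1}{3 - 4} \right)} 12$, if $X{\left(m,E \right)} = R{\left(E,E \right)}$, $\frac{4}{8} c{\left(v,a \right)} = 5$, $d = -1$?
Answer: $480$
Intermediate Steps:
$c{\left(v,a \right)} = 10$ ($c{\left(v,a \right)} = 2 \cdot 5 = 10$)
$R{\left(V,Z \right)} = 20 V \left(V + Z\right)$ ($R{\left(V,Z \right)} = 10 \left(V + V\right) \left(Z + V\right) = 10 \cdot 2 V \left(V + Z\right) = 20 V \left(V + Z\right)$)
$X{\left(m,E \right)} = 40 E^{2}$ ($X{\left(m,E \right)} = 20 E \left(E + E\right) = 20 E 2 E = 40 E^{2}$)
$X{\left(7,\frac{-2 + 1}{3 - 4} \right)} 12 = 40 \left(\frac{-2 + 1}{3 - 4}\right)^{2} \cdot 12 = 40 \left(- \frac{1}{-1}\right)^{2} \cdot 12 = 40 \left(\left(-1\right) \left(-1\right)\right)^{2} \cdot 12 = 40 \cdot 1^{2} \cdot 12 = 40 \cdot 1 \cdot 12 = 40 \cdot 12 = 480$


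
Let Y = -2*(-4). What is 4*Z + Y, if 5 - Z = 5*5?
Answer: -72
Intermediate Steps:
Z = -20 (Z = 5 - 5*5 = 5 - 1*25 = 5 - 25 = -20)
Y = 8
4*Z + Y = 4*(-20) + 8 = -80 + 8 = -72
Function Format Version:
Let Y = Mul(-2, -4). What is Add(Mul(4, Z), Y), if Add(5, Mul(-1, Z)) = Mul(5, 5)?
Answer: -72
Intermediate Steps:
Z = -20 (Z = Add(5, Mul(-1, Mul(5, 5))) = Add(5, Mul(-1, 25)) = Add(5, -25) = -20)
Y = 8
Add(Mul(4, Z), Y) = Add(Mul(4, -20), 8) = Add(-80, 8) = -72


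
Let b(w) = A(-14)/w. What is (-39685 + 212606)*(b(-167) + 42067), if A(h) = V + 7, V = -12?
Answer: 1214803571674/167 ≈ 7.2743e+9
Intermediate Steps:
A(h) = -5 (A(h) = -12 + 7 = -5)
b(w) = -5/w
(-39685 + 212606)*(b(-167) + 42067) = (-39685 + 212606)*(-5/(-167) + 42067) = 172921*(-5*(-1/167) + 42067) = 172921*(5/167 + 42067) = 172921*(7025194/167) = 1214803571674/167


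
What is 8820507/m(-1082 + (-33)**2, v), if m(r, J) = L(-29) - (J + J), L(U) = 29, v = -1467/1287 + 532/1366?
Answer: 861490098183/2978983 ≈ 2.8919e+5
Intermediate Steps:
v = -73291/97669 (v = -1467*1/1287 + 532*(1/1366) = -163/143 + 266/683 = -73291/97669 ≈ -0.75040)
m(r, J) = 29 - 2*J (m(r, J) = 29 - (J + J) = 29 - 2*J)
8820507/m(-1082 + (-33)**2, v) = 8820507/(29 - 2*(-73291/97669)) = 8820507/(29 + 146582/97669) = 8820507/(2978983/97669) = 8820507*(97669/2978983) = 861490098183/2978983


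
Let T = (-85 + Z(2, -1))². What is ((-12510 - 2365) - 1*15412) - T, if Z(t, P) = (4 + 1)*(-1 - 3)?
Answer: -41312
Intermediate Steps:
Z(t, P) = -20 (Z(t, P) = 5*(-4) = -20)
T = 11025 (T = (-85 - 20)² = (-105)² = 11025)
((-12510 - 2365) - 1*15412) - T = ((-12510 - 2365) - 1*15412) - 1*11025 = (-14875 - 15412) - 11025 = -30287 - 11025 = -41312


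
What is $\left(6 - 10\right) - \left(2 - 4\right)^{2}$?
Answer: $-8$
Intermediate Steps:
$\left(6 - 10\right) - \left(2 - 4\right)^{2} = \left(6 - 10\right) - \left(-2\right)^{2} = -4 - 4 = -8$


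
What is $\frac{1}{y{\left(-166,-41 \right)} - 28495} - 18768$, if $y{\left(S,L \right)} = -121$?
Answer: $- \frac{537065089}{28616} \approx -18768.0$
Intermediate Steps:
$\frac{1}{y{\left(-166,-41 \right)} - 28495} - 18768 = \frac{1}{-121 - 28495} - 18768 = \frac{1}{-28616} - 18768 = - \frac{1}{28616} - 18768 = - \frac{537065089}{28616}$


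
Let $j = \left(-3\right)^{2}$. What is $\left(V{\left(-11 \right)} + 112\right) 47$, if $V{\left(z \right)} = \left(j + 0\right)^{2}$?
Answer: $9071$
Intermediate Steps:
$j = 9$
$V{\left(z \right)} = 81$ ($V{\left(z \right)} = \left(9 + 0\right)^{2} = 9^{2} = 81$)
$\left(V{\left(-11 \right)} + 112\right) 47 = \left(81 + 112\right) 47 = 193 \cdot 47 = 9071$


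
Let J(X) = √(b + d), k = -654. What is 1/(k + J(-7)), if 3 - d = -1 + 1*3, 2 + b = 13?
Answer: -109/71284 - √3/213852 ≈ -0.0015372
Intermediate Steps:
b = 11 (b = -2 + 13 = 11)
d = 1 (d = 3 - (-1 + 1*3) = 3 - (-1 + 3) = 3 - 1*2 = 3 - 2 = 1)
J(X) = 2*√3 (J(X) = √(11 + 1) = √12 = 2*√3)
1/(k + J(-7)) = 1/(-654 + 2*√3)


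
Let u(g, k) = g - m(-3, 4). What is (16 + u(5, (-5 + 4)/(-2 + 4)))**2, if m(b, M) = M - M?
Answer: 441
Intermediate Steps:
m(b, M) = 0
u(g, k) = g (u(g, k) = g - 1*0 = g + 0 = g)
(16 + u(5, (-5 + 4)/(-2 + 4)))**2 = (16 + 5)**2 = 21**2 = 441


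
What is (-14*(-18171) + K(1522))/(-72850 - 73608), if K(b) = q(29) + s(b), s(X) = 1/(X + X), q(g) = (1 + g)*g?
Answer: -777023617/445818152 ≈ -1.7429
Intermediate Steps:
q(g) = g*(1 + g)
s(X) = 1/(2*X)
K(b) = 870 + 1/(2*b) (K(b) = 29*(1 + 29) + 1/(2*b) = 29*30 + 1/(2*b) = 870 + 1/(2*b))
(-14*(-18171) + K(1522))/(-72850 - 73608) = (-14*(-18171) + (870 + (½)/1522))/(-72850 - 73608) = (254394 + (870 + (½)*(1/1522)))/(-146458) = (254394 + (870 + 1/3044))*(-1/146458) = (254394 + 2648281/3044)*(-1/146458) = (777023617/3044)*(-1/146458) = -777023617/445818152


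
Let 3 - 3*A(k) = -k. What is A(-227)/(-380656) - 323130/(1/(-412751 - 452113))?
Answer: 19946148693831374/71373 ≈ 2.7946e+11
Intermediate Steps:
A(k) = 1 + k/3 (A(k) = 1 - (-1)*k/3 = 1 + k/3)
A(-227)/(-380656) - 323130/(1/(-412751 - 452113)) = (1 + (1/3)*(-227))/(-380656) - 323130/(1/(-412751 - 452113)) = (1 - 227/3)*(-1/380656) - 323130/(1/(-864864)) = -224/3*(-1/380656) - 323130/(-1/864864) = 14/71373 - 323130*(-864864) = 14/71373 + 279463504320 = 19946148693831374/71373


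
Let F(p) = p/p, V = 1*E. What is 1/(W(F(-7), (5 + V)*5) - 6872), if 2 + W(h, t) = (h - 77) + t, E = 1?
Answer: -1/6920 ≈ -0.00014451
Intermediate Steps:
V = 1 (V = 1*1 = 1)
F(p) = 1
W(h, t) = -79 + h + t (W(h, t) = -2 + ((h - 77) + t) = -2 + ((-77 + h) + t) = -2 + (-77 + h + t) = -79 + h + t)
1/(W(F(-7), (5 + V)*5) - 6872) = 1/((-79 + 1 + (5 + 1)*5) - 6872) = 1/((-79 + 1 + 6*5) - 6872) = 1/((-79 + 1 + 30) - 6872) = 1/(-48 - 6872) = 1/(-6920) = -1/6920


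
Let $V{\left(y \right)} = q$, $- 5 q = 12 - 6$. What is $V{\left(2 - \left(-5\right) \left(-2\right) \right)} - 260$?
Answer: $- \frac{1306}{5} \approx -261.2$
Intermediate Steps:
$q = - \frac{6}{5}$ ($q = - \frac{12 - 6}{5} = \left(- \frac{1}{5}\right) 6 = - \frac{6}{5} \approx -1.2$)
$V{\left(y \right)} = - \frac{6}{5}$
$V{\left(2 - \left(-5\right) \left(-2\right) \right)} - 260 = - \frac{6}{5} - 260 = - \frac{1306}{5}$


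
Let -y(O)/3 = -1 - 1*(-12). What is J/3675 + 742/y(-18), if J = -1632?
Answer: -926902/40425 ≈ -22.929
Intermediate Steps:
y(O) = -33 (y(O) = -3*(-1 - 1*(-12)) = -3*(-1 + 12) = -3*11 = -33)
J/3675 + 742/y(-18) = -1632/3675 + 742/(-33) = -1632*1/3675 + 742*(-1/33) = -544/1225 - 742/33 = -926902/40425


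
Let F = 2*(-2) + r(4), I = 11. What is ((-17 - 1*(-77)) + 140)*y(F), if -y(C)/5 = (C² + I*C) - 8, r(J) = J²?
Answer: -268000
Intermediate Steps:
F = 12 (F = 2*(-2) + 4² = -4 + 16 = 12)
y(C) = 40 - 55*C - 5*C² (y(C) = -5*((C² + 11*C) - 8) = -5*(-8 + C² + 11*C) = 40 - 55*C - 5*C²)
((-17 - 1*(-77)) + 140)*y(F) = ((-17 - 1*(-77)) + 140)*(40 - 55*12 - 5*12²) = ((-17 + 77) + 140)*(40 - 660 - 5*144) = (60 + 140)*(40 - 660 - 720) = 200*(-1340) = -268000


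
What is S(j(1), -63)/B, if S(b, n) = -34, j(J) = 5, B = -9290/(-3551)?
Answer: -60367/4645 ≈ -12.996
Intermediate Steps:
B = 9290/3551 (B = -9290*(-1/3551) = 9290/3551 ≈ 2.6162)
S(j(1), -63)/B = -34/9290/3551 = -34*3551/9290 = -60367/4645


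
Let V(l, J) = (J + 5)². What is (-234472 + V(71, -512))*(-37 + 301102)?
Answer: 6797144505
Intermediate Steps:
V(l, J) = (5 + J)²
(-234472 + V(71, -512))*(-37 + 301102) = (-234472 + (5 - 512)²)*(-37 + 301102) = (-234472 + (-507)²)*301065 = (-234472 + 257049)*301065 = 22577*301065 = 6797144505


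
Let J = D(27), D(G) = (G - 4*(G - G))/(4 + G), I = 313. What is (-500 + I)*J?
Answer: -5049/31 ≈ -162.87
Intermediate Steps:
D(G) = G/(4 + G) (D(G) = (G - 4*0)/(4 + G) = (G + 0)/(4 + G) = G/(4 + G))
J = 27/31 (J = 27/(4 + 27) = 27/31 ≈ 0.87097)
(-500 + I)*J = (-500 + 313)*(27/31) = -187*27/31 = -5049/31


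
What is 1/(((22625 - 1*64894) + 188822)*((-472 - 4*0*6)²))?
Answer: 1/32649663552 ≈ 3.0628e-11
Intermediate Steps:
1/(((22625 - 1*64894) + 188822)*((-472 - 4*0*6)²)) = 1/(((22625 - 64894) + 188822)*((-472 + 0*6)²)) = 1/((-42269 + 188822)*((-472 + 0)²)) = 1/(146553*((-472)²)) = (1/146553)/222784 = (1/146553)*(1/222784) = 1/32649663552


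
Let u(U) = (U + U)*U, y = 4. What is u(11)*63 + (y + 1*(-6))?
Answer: 15244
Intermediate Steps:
u(U) = 2*U² (u(U) = (2*U)*U = 2*U²)
u(11)*63 + (y + 1*(-6)) = (2*11²)*63 + (4 + 1*(-6)) = (2*121)*63 + (4 - 6) = 242*63 - 2 = 15246 - 2 = 15244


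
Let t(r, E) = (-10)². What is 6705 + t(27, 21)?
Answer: 6805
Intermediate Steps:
t(r, E) = 100
6705 + t(27, 21) = 6705 + 100 = 6805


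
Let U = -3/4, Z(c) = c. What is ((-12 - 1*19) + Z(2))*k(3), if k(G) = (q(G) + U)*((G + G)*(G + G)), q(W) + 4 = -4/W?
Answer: 6351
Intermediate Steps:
q(W) = -4 - 4/W
U = -¾ (U = -3*¼ = -¾ ≈ -0.75000)
k(G) = 4*G²*(-19/4 - 4/G) (k(G) = ((-4 - 4/G) - ¾)*((G + G)*(G + G)) = (-19/4 - 4/G)*((2*G)*(2*G)) = (-19/4 - 4/G)*(4*G²) = 4*G²*(-19/4 - 4/G))
((-12 - 1*19) + Z(2))*k(3) = ((-12 - 1*19) + 2)*(-1*3*(16 + 19*3)) = ((-12 - 19) + 2)*(-1*3*(16 + 57)) = (-31 + 2)*(-1*3*73) = -29*(-219) = 6351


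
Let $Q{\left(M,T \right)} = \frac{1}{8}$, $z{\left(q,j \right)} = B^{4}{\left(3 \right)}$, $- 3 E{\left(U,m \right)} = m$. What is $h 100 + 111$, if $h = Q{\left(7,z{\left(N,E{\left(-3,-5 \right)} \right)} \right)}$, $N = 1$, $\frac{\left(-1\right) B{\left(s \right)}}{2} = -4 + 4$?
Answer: $\frac{247}{2} \approx 123.5$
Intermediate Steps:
$E{\left(U,m \right)} = - \frac{m}{3}$
$B{\left(s \right)} = 0$ ($B{\left(s \right)} = - 2 \left(-4 + 4\right) = \left(-2\right) 0 = 0$)
$z{\left(q,j \right)} = 0$ ($z{\left(q,j \right)} = 0^{4} = 0$)
$Q{\left(M,T \right)} = \frac{1}{8}$
$h = \frac{1}{8} \approx 0.125$
$h 100 + 111 = \frac{1}{8} \cdot 100 + 111 = \frac{25}{2} + 111 = \frac{247}{2}$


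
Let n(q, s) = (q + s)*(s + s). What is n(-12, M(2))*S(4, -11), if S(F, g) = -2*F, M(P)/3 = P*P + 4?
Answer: -4608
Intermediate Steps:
M(P) = 12 + 3*P² (M(P) = 3*(P*P + 4) = 3*(P² + 4) = 3*(4 + P²) = 12 + 3*P²)
n(q, s) = 2*s*(q + s) (n(q, s) = (q + s)*(2*s) = 2*s*(q + s))
n(-12, M(2))*S(4, -11) = (2*(12 + 3*2²)*(-12 + (12 + 3*2²)))*(-2*4) = (2*(12 + 3*4)*(-12 + (12 + 3*4)))*(-8) = (2*(12 + 12)*(-12 + (12 + 12)))*(-8) = (2*24*(-12 + 24))*(-8) = (2*24*12)*(-8) = 576*(-8) = -4608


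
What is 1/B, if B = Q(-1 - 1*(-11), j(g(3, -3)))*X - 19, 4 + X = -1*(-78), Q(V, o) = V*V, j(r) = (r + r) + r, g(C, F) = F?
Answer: 1/7381 ≈ 0.00013548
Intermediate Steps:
j(r) = 3*r (j(r) = 2*r + r = 3*r)
Q(V, o) = V²
X = 74 (X = -4 - 1*(-78) = -4 + 78 = 74)
B = 7381 (B = (-1 - 1*(-11))²*74 - 19 = (-1 + 11)²*74 - 19 = 10²*74 - 19 = 100*74 - 19 = 7400 - 19 = 7381)
1/B = 1/7381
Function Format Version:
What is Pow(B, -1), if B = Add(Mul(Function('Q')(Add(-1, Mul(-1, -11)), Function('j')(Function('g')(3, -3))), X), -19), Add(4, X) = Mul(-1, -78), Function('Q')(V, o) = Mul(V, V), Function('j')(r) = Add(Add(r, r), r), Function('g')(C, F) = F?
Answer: Rational(1, 7381) ≈ 0.00013548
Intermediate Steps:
Function('j')(r) = Mul(3, r) (Function('j')(r) = Add(Mul(2, r), r) = Mul(3, r))
Function('Q')(V, o) = Pow(V, 2)
X = 74 (X = Add(-4, Mul(-1, -78)) = Add(-4, 78) = 74)
B = 7381 (B = Add(Mul(Pow(Add(-1, Mul(-1, -11)), 2), 74), -19) = Add(Mul(Pow(Add(-1, 11), 2), 74), -19) = Add(Mul(Pow(10, 2), 74), -19) = Add(Mul(100, 74), -19) = Add(7400, -19) = 7381)
Pow(B, -1) = Pow(7381, -1) = Rational(1, 7381)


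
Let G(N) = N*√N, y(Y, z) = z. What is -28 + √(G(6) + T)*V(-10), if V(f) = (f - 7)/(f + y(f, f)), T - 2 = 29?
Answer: -28 + 17*√(31 + 6*√6)/20 ≈ -22.254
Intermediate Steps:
T = 31 (T = 2 + 29 = 31)
G(N) = N^(3/2)
V(f) = (-7 + f)/(2*f) (V(f) = (f - 7)/(f + f) = (-7 + f)/((2*f)) = (-7 + f)*(1/(2*f)) = (-7 + f)/(2*f))
-28 + √(G(6) + T)*V(-10) = -28 + √(6^(3/2) + 31)*((½)*(-7 - 10)/(-10)) = -28 + √(6*√6 + 31)*((½)*(-⅒)*(-17)) = -28 + √(31 + 6*√6)*(17/20) = -28 + 17*√(31 + 6*√6)/20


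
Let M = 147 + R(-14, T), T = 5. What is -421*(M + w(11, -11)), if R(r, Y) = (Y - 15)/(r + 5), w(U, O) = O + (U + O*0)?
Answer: -561193/9 ≈ -62355.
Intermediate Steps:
w(U, O) = O + U (w(U, O) = O + (U + 0) = O + U)
R(r, Y) = (-15 + Y)/(5 + r)
M = 1333/9 (M = 147 + (-15 + 5)/(5 - 14) = 147 - 10/(-9) = 147 - ⅑*(-10) = 147 + 10/9 = 1333/9 ≈ 148.11)
-421*(M + w(11, -11)) = -421*(1333/9 + (-11 + 11)) = -421*(1333/9 + 0) = -421*1333/9 = -561193/9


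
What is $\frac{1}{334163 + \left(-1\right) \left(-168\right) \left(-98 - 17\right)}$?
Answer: $\frac{1}{314843} \approx 3.1762 \cdot 10^{-6}$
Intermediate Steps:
$\frac{1}{334163 + \left(-1\right) \left(-168\right) \left(-98 - 17\right)} = \frac{1}{334163 + 168 \left(-115\right)} = \frac{1}{334163 - 19320} = \frac{1}{314843}$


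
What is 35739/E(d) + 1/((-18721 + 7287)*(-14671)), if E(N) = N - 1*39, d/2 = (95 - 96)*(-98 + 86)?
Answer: -1998384473377/838741070 ≈ -2382.6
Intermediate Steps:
d = 24 (d = 2*((95 - 96)*(-98 + 86)) = 2*(-1*(-12)) = 2*12 = 24)
E(N) = -39 + N (E(N) = N - 39 = -39 + N)
35739/E(d) + 1/((-18721 + 7287)*(-14671)) = 35739/(-39 + 24) + 1/((-18721 + 7287)*(-14671)) = 35739/(-15) - 1/14671/(-11434) = 35739*(-1/15) - 1/11434*(-1/14671) = -11913/5 + 1/167748214 = -1998384473377/838741070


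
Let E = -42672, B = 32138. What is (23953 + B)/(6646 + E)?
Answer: -56091/36026 ≈ -1.5570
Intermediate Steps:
(23953 + B)/(6646 + E) = (23953 + 32138)/(6646 - 42672) = 56091/(-36026) = 56091*(-1/36026) = -56091/36026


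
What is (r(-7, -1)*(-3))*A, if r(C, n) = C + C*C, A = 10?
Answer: -1260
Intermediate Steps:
r(C, n) = C + C**2
(r(-7, -1)*(-3))*A = (-7*(1 - 7)*(-3))*10 = (-7*(-6)*(-3))*10 = (42*(-3))*10 = -126*10 = -1260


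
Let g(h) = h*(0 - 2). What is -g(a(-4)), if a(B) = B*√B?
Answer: -16*I ≈ -16.0*I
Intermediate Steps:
a(B) = B^(3/2)
g(h) = -2*h (g(h) = h*(-2) = -2*h)
-g(a(-4)) = -(-2)*(-4)^(3/2) = -(-2)*(-8*I) = -16*I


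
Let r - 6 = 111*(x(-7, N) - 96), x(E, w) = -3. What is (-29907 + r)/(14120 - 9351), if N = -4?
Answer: -40890/4769 ≈ -8.5741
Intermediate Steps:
r = -10983 (r = 6 + 111*(-3 - 96) = 6 + 111*(-99) = 6 - 10989 = -10983)
(-29907 + r)/(14120 - 9351) = (-29907 - 10983)/(14120 - 9351) = -40890/4769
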